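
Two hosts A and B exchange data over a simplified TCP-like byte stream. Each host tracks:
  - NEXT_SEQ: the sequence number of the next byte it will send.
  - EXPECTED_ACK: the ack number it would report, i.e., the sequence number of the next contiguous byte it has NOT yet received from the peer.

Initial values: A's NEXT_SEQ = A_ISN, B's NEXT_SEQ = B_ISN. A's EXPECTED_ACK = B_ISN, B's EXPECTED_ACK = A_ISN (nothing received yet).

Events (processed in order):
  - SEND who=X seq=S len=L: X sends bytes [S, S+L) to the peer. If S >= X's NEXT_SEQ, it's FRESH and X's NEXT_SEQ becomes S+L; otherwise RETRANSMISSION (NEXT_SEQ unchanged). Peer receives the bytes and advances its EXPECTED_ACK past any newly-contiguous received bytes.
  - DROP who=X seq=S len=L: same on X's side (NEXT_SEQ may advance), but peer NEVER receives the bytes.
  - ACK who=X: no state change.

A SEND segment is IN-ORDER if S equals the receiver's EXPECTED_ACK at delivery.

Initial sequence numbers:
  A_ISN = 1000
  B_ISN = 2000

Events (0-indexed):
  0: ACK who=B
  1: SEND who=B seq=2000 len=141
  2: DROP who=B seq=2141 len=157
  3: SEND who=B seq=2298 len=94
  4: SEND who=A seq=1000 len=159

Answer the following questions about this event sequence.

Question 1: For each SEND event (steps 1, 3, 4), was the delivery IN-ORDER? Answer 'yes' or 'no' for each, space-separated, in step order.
Step 1: SEND seq=2000 -> in-order
Step 3: SEND seq=2298 -> out-of-order
Step 4: SEND seq=1000 -> in-order

Answer: yes no yes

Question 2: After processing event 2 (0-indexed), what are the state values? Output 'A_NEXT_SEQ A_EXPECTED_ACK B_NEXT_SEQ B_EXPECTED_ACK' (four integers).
After event 0: A_seq=1000 A_ack=2000 B_seq=2000 B_ack=1000
After event 1: A_seq=1000 A_ack=2141 B_seq=2141 B_ack=1000
After event 2: A_seq=1000 A_ack=2141 B_seq=2298 B_ack=1000

1000 2141 2298 1000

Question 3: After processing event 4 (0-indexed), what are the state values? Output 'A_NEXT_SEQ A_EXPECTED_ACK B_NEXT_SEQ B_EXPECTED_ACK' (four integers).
After event 0: A_seq=1000 A_ack=2000 B_seq=2000 B_ack=1000
After event 1: A_seq=1000 A_ack=2141 B_seq=2141 B_ack=1000
After event 2: A_seq=1000 A_ack=2141 B_seq=2298 B_ack=1000
After event 3: A_seq=1000 A_ack=2141 B_seq=2392 B_ack=1000
After event 4: A_seq=1159 A_ack=2141 B_seq=2392 B_ack=1159

1159 2141 2392 1159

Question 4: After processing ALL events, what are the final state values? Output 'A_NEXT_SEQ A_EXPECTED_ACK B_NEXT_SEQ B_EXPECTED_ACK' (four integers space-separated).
After event 0: A_seq=1000 A_ack=2000 B_seq=2000 B_ack=1000
After event 1: A_seq=1000 A_ack=2141 B_seq=2141 B_ack=1000
After event 2: A_seq=1000 A_ack=2141 B_seq=2298 B_ack=1000
After event 3: A_seq=1000 A_ack=2141 B_seq=2392 B_ack=1000
After event 4: A_seq=1159 A_ack=2141 B_seq=2392 B_ack=1159

Answer: 1159 2141 2392 1159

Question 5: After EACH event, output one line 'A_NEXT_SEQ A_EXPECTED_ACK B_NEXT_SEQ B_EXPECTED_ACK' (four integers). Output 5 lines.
1000 2000 2000 1000
1000 2141 2141 1000
1000 2141 2298 1000
1000 2141 2392 1000
1159 2141 2392 1159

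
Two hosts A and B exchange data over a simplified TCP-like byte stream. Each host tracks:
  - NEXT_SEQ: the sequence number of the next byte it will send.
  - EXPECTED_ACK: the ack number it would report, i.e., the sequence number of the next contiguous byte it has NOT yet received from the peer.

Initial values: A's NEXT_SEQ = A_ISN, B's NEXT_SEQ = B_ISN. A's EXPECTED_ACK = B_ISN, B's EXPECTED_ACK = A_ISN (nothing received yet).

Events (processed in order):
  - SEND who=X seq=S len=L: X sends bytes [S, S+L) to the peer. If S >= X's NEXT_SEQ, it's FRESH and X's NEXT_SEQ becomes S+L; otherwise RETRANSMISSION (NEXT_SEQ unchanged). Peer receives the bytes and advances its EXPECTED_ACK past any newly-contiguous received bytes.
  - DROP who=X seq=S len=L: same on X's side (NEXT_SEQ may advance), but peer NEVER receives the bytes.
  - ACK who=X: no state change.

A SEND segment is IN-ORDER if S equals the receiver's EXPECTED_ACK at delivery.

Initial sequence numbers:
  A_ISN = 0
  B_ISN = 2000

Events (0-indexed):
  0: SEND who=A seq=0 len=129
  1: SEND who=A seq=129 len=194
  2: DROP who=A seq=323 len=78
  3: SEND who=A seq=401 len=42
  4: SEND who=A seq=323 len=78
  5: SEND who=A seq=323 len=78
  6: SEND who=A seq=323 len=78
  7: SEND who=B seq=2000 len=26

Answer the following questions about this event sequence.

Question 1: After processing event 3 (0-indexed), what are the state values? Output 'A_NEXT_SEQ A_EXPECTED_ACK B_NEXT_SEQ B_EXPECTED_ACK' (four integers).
After event 0: A_seq=129 A_ack=2000 B_seq=2000 B_ack=129
After event 1: A_seq=323 A_ack=2000 B_seq=2000 B_ack=323
After event 2: A_seq=401 A_ack=2000 B_seq=2000 B_ack=323
After event 3: A_seq=443 A_ack=2000 B_seq=2000 B_ack=323

443 2000 2000 323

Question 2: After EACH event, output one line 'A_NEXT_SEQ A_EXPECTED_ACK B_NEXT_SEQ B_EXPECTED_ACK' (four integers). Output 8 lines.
129 2000 2000 129
323 2000 2000 323
401 2000 2000 323
443 2000 2000 323
443 2000 2000 443
443 2000 2000 443
443 2000 2000 443
443 2026 2026 443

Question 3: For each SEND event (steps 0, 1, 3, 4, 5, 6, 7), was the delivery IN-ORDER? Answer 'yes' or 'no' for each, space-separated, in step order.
Answer: yes yes no yes no no yes

Derivation:
Step 0: SEND seq=0 -> in-order
Step 1: SEND seq=129 -> in-order
Step 3: SEND seq=401 -> out-of-order
Step 4: SEND seq=323 -> in-order
Step 5: SEND seq=323 -> out-of-order
Step 6: SEND seq=323 -> out-of-order
Step 7: SEND seq=2000 -> in-order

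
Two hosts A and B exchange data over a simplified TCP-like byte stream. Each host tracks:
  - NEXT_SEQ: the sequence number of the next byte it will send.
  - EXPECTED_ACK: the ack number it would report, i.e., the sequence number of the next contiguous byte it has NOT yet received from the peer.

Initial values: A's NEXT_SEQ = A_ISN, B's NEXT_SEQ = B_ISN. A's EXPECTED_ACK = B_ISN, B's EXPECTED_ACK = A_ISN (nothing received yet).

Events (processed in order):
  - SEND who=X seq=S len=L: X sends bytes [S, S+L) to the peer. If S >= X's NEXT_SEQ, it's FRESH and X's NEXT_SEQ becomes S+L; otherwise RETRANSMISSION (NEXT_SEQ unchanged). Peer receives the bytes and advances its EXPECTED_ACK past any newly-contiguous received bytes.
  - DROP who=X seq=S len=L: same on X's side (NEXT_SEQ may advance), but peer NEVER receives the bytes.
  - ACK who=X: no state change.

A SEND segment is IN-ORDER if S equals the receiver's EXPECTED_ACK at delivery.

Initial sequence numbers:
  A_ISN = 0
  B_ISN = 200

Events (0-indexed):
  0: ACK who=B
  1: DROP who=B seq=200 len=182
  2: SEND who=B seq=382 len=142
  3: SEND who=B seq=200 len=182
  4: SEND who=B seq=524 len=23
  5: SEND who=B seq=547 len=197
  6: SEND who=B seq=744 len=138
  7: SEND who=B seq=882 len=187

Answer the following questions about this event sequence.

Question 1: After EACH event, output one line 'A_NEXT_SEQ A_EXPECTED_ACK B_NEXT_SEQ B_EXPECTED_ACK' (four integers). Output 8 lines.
0 200 200 0
0 200 382 0
0 200 524 0
0 524 524 0
0 547 547 0
0 744 744 0
0 882 882 0
0 1069 1069 0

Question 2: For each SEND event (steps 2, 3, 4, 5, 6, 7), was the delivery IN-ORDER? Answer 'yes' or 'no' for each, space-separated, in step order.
Answer: no yes yes yes yes yes

Derivation:
Step 2: SEND seq=382 -> out-of-order
Step 3: SEND seq=200 -> in-order
Step 4: SEND seq=524 -> in-order
Step 5: SEND seq=547 -> in-order
Step 6: SEND seq=744 -> in-order
Step 7: SEND seq=882 -> in-order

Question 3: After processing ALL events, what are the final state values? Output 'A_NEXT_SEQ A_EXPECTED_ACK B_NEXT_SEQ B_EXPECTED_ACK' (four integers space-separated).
Answer: 0 1069 1069 0

Derivation:
After event 0: A_seq=0 A_ack=200 B_seq=200 B_ack=0
After event 1: A_seq=0 A_ack=200 B_seq=382 B_ack=0
After event 2: A_seq=0 A_ack=200 B_seq=524 B_ack=0
After event 3: A_seq=0 A_ack=524 B_seq=524 B_ack=0
After event 4: A_seq=0 A_ack=547 B_seq=547 B_ack=0
After event 5: A_seq=0 A_ack=744 B_seq=744 B_ack=0
After event 6: A_seq=0 A_ack=882 B_seq=882 B_ack=0
After event 7: A_seq=0 A_ack=1069 B_seq=1069 B_ack=0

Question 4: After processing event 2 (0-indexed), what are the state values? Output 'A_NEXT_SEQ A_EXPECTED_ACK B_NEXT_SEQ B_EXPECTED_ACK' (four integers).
After event 0: A_seq=0 A_ack=200 B_seq=200 B_ack=0
After event 1: A_seq=0 A_ack=200 B_seq=382 B_ack=0
After event 2: A_seq=0 A_ack=200 B_seq=524 B_ack=0

0 200 524 0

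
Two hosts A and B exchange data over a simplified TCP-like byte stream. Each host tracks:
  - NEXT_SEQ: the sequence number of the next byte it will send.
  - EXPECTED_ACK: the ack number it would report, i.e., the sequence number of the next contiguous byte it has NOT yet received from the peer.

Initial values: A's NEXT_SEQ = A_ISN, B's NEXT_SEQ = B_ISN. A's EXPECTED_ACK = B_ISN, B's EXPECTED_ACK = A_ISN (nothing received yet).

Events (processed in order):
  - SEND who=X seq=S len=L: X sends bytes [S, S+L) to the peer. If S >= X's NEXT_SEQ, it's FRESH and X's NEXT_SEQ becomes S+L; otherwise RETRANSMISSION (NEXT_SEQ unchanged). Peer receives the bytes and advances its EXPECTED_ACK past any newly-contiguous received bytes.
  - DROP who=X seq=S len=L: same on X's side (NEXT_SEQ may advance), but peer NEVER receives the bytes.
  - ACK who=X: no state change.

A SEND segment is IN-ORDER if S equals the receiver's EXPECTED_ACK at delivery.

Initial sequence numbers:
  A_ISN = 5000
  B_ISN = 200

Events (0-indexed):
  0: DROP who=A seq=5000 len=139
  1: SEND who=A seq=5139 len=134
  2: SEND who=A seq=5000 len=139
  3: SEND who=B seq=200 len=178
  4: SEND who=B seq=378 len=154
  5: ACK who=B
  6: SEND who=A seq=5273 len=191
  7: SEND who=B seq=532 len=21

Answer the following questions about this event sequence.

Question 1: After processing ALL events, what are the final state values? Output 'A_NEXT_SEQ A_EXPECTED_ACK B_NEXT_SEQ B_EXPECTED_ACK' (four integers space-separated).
Answer: 5464 553 553 5464

Derivation:
After event 0: A_seq=5139 A_ack=200 B_seq=200 B_ack=5000
After event 1: A_seq=5273 A_ack=200 B_seq=200 B_ack=5000
After event 2: A_seq=5273 A_ack=200 B_seq=200 B_ack=5273
After event 3: A_seq=5273 A_ack=378 B_seq=378 B_ack=5273
After event 4: A_seq=5273 A_ack=532 B_seq=532 B_ack=5273
After event 5: A_seq=5273 A_ack=532 B_seq=532 B_ack=5273
After event 6: A_seq=5464 A_ack=532 B_seq=532 B_ack=5464
After event 7: A_seq=5464 A_ack=553 B_seq=553 B_ack=5464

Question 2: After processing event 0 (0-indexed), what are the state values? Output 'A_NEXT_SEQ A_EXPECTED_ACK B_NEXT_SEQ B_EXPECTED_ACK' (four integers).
After event 0: A_seq=5139 A_ack=200 B_seq=200 B_ack=5000

5139 200 200 5000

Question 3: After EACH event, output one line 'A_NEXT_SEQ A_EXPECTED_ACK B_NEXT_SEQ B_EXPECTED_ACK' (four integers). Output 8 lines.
5139 200 200 5000
5273 200 200 5000
5273 200 200 5273
5273 378 378 5273
5273 532 532 5273
5273 532 532 5273
5464 532 532 5464
5464 553 553 5464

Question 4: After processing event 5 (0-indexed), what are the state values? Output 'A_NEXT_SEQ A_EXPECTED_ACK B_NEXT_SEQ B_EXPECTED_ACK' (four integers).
After event 0: A_seq=5139 A_ack=200 B_seq=200 B_ack=5000
After event 1: A_seq=5273 A_ack=200 B_seq=200 B_ack=5000
After event 2: A_seq=5273 A_ack=200 B_seq=200 B_ack=5273
After event 3: A_seq=5273 A_ack=378 B_seq=378 B_ack=5273
After event 4: A_seq=5273 A_ack=532 B_seq=532 B_ack=5273
After event 5: A_seq=5273 A_ack=532 B_seq=532 B_ack=5273

5273 532 532 5273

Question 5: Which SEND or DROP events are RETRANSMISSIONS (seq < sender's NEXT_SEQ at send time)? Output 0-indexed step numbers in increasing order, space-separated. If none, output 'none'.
Step 0: DROP seq=5000 -> fresh
Step 1: SEND seq=5139 -> fresh
Step 2: SEND seq=5000 -> retransmit
Step 3: SEND seq=200 -> fresh
Step 4: SEND seq=378 -> fresh
Step 6: SEND seq=5273 -> fresh
Step 7: SEND seq=532 -> fresh

Answer: 2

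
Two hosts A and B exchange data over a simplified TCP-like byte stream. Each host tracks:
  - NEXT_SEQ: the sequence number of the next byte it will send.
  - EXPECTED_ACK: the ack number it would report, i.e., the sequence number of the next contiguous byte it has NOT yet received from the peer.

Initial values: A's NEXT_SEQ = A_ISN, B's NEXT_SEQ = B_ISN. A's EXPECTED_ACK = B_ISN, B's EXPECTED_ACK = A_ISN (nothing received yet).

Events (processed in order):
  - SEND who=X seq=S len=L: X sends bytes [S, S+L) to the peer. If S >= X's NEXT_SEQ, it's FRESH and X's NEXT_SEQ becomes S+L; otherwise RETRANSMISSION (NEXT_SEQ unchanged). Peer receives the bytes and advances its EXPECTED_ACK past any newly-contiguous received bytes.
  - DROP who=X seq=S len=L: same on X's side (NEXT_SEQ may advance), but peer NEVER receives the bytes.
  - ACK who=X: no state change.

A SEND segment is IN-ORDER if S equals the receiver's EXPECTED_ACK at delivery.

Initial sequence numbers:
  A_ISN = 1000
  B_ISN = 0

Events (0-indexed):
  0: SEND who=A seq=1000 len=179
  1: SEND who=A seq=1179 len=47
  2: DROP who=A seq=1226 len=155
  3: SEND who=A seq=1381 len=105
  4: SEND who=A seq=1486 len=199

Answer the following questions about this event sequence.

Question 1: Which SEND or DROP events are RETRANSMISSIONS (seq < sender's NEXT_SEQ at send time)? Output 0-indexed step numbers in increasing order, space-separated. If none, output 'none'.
Answer: none

Derivation:
Step 0: SEND seq=1000 -> fresh
Step 1: SEND seq=1179 -> fresh
Step 2: DROP seq=1226 -> fresh
Step 3: SEND seq=1381 -> fresh
Step 4: SEND seq=1486 -> fresh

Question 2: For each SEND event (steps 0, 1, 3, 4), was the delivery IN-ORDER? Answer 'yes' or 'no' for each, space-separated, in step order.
Answer: yes yes no no

Derivation:
Step 0: SEND seq=1000 -> in-order
Step 1: SEND seq=1179 -> in-order
Step 3: SEND seq=1381 -> out-of-order
Step 4: SEND seq=1486 -> out-of-order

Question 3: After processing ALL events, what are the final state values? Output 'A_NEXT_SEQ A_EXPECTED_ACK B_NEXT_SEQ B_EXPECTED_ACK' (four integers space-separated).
Answer: 1685 0 0 1226

Derivation:
After event 0: A_seq=1179 A_ack=0 B_seq=0 B_ack=1179
After event 1: A_seq=1226 A_ack=0 B_seq=0 B_ack=1226
After event 2: A_seq=1381 A_ack=0 B_seq=0 B_ack=1226
After event 3: A_seq=1486 A_ack=0 B_seq=0 B_ack=1226
After event 4: A_seq=1685 A_ack=0 B_seq=0 B_ack=1226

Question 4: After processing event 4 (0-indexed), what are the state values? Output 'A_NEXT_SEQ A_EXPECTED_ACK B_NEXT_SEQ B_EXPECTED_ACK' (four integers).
After event 0: A_seq=1179 A_ack=0 B_seq=0 B_ack=1179
After event 1: A_seq=1226 A_ack=0 B_seq=0 B_ack=1226
After event 2: A_seq=1381 A_ack=0 B_seq=0 B_ack=1226
After event 3: A_seq=1486 A_ack=0 B_seq=0 B_ack=1226
After event 4: A_seq=1685 A_ack=0 B_seq=0 B_ack=1226

1685 0 0 1226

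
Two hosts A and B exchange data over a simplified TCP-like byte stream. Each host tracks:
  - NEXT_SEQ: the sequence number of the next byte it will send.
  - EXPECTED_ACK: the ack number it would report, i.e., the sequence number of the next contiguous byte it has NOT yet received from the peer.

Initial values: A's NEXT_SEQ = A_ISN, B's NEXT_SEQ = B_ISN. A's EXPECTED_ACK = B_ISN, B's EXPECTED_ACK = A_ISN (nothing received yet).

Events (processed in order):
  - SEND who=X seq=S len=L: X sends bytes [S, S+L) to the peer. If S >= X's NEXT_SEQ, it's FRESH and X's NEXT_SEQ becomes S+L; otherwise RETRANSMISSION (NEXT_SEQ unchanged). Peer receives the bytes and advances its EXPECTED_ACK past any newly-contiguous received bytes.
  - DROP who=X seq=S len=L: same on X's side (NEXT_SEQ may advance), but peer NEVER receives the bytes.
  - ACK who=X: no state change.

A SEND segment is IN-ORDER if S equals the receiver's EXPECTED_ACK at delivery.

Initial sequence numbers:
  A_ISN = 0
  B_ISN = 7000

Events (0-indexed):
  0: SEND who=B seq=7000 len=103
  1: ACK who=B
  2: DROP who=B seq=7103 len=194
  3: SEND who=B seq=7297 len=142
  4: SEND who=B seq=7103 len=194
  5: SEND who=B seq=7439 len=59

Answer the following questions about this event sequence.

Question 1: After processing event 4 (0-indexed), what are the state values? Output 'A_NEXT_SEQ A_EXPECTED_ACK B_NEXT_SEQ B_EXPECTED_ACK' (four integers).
After event 0: A_seq=0 A_ack=7103 B_seq=7103 B_ack=0
After event 1: A_seq=0 A_ack=7103 B_seq=7103 B_ack=0
After event 2: A_seq=0 A_ack=7103 B_seq=7297 B_ack=0
After event 3: A_seq=0 A_ack=7103 B_seq=7439 B_ack=0
After event 4: A_seq=0 A_ack=7439 B_seq=7439 B_ack=0

0 7439 7439 0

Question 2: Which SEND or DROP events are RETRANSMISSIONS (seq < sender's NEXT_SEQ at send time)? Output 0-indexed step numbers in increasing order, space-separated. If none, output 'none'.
Step 0: SEND seq=7000 -> fresh
Step 2: DROP seq=7103 -> fresh
Step 3: SEND seq=7297 -> fresh
Step 4: SEND seq=7103 -> retransmit
Step 5: SEND seq=7439 -> fresh

Answer: 4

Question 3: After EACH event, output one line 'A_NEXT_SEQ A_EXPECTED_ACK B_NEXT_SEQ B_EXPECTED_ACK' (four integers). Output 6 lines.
0 7103 7103 0
0 7103 7103 0
0 7103 7297 0
0 7103 7439 0
0 7439 7439 0
0 7498 7498 0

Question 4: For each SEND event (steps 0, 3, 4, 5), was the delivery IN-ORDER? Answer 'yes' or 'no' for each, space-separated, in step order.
Step 0: SEND seq=7000 -> in-order
Step 3: SEND seq=7297 -> out-of-order
Step 4: SEND seq=7103 -> in-order
Step 5: SEND seq=7439 -> in-order

Answer: yes no yes yes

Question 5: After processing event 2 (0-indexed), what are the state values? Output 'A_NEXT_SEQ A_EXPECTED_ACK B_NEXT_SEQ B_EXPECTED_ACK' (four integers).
After event 0: A_seq=0 A_ack=7103 B_seq=7103 B_ack=0
After event 1: A_seq=0 A_ack=7103 B_seq=7103 B_ack=0
After event 2: A_seq=0 A_ack=7103 B_seq=7297 B_ack=0

0 7103 7297 0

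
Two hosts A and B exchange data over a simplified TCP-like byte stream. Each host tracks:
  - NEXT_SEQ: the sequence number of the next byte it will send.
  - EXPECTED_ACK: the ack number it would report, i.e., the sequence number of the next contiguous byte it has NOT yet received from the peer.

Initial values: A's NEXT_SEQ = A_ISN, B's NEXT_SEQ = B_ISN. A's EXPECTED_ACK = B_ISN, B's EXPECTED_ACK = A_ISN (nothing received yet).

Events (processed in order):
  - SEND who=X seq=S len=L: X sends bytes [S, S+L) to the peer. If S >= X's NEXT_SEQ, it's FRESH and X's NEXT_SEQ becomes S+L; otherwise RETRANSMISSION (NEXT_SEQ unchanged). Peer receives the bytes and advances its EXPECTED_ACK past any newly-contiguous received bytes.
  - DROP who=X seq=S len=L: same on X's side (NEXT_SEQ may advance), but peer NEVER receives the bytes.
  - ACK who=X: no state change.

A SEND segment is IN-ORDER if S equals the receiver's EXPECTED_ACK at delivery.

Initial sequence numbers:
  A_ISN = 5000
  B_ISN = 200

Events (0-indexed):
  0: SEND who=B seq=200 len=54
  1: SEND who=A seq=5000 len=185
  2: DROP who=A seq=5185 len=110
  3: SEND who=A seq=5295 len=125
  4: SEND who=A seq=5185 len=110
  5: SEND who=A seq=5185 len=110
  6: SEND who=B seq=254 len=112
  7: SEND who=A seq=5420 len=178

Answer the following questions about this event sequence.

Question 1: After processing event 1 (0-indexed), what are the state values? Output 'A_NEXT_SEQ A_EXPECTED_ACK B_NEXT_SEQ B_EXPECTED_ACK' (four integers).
After event 0: A_seq=5000 A_ack=254 B_seq=254 B_ack=5000
After event 1: A_seq=5185 A_ack=254 B_seq=254 B_ack=5185

5185 254 254 5185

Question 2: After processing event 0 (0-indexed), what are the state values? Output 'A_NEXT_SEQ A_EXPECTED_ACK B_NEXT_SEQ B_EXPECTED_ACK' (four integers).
After event 0: A_seq=5000 A_ack=254 B_seq=254 B_ack=5000

5000 254 254 5000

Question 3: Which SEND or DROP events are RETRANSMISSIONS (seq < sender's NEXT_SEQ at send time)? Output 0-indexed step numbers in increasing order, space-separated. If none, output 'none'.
Answer: 4 5

Derivation:
Step 0: SEND seq=200 -> fresh
Step 1: SEND seq=5000 -> fresh
Step 2: DROP seq=5185 -> fresh
Step 3: SEND seq=5295 -> fresh
Step 4: SEND seq=5185 -> retransmit
Step 5: SEND seq=5185 -> retransmit
Step 6: SEND seq=254 -> fresh
Step 7: SEND seq=5420 -> fresh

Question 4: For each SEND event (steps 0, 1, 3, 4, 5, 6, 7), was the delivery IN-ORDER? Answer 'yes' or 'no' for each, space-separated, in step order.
Step 0: SEND seq=200 -> in-order
Step 1: SEND seq=5000 -> in-order
Step 3: SEND seq=5295 -> out-of-order
Step 4: SEND seq=5185 -> in-order
Step 5: SEND seq=5185 -> out-of-order
Step 6: SEND seq=254 -> in-order
Step 7: SEND seq=5420 -> in-order

Answer: yes yes no yes no yes yes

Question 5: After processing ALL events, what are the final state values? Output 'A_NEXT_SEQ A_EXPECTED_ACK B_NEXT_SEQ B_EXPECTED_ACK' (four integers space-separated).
Answer: 5598 366 366 5598

Derivation:
After event 0: A_seq=5000 A_ack=254 B_seq=254 B_ack=5000
After event 1: A_seq=5185 A_ack=254 B_seq=254 B_ack=5185
After event 2: A_seq=5295 A_ack=254 B_seq=254 B_ack=5185
After event 3: A_seq=5420 A_ack=254 B_seq=254 B_ack=5185
After event 4: A_seq=5420 A_ack=254 B_seq=254 B_ack=5420
After event 5: A_seq=5420 A_ack=254 B_seq=254 B_ack=5420
After event 6: A_seq=5420 A_ack=366 B_seq=366 B_ack=5420
After event 7: A_seq=5598 A_ack=366 B_seq=366 B_ack=5598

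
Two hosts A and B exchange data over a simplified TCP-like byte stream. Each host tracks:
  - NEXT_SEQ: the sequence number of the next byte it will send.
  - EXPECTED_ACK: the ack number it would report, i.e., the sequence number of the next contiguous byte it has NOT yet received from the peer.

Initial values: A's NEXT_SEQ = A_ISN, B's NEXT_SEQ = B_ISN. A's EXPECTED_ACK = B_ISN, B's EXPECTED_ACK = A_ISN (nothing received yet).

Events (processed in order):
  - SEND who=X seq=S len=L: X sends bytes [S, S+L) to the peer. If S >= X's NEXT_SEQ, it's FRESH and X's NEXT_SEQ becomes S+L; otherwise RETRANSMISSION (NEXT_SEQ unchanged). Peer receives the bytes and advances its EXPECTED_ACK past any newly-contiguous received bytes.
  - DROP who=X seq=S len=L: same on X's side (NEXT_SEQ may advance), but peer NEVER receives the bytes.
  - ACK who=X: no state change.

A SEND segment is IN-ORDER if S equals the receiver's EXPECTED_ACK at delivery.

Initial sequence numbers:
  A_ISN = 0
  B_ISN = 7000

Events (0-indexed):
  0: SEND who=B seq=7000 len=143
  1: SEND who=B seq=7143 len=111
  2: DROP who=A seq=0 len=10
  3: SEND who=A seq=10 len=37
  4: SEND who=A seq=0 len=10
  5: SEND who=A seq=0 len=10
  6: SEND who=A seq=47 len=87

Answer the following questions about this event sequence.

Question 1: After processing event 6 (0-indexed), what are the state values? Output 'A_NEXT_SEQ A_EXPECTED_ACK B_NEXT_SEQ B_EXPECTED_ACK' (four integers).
After event 0: A_seq=0 A_ack=7143 B_seq=7143 B_ack=0
After event 1: A_seq=0 A_ack=7254 B_seq=7254 B_ack=0
After event 2: A_seq=10 A_ack=7254 B_seq=7254 B_ack=0
After event 3: A_seq=47 A_ack=7254 B_seq=7254 B_ack=0
After event 4: A_seq=47 A_ack=7254 B_seq=7254 B_ack=47
After event 5: A_seq=47 A_ack=7254 B_seq=7254 B_ack=47
After event 6: A_seq=134 A_ack=7254 B_seq=7254 B_ack=134

134 7254 7254 134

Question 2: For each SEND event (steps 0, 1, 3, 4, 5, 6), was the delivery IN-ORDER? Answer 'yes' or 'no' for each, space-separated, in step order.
Step 0: SEND seq=7000 -> in-order
Step 1: SEND seq=7143 -> in-order
Step 3: SEND seq=10 -> out-of-order
Step 4: SEND seq=0 -> in-order
Step 5: SEND seq=0 -> out-of-order
Step 6: SEND seq=47 -> in-order

Answer: yes yes no yes no yes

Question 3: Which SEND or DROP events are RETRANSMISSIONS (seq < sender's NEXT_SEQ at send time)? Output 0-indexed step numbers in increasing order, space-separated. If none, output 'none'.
Answer: 4 5

Derivation:
Step 0: SEND seq=7000 -> fresh
Step 1: SEND seq=7143 -> fresh
Step 2: DROP seq=0 -> fresh
Step 3: SEND seq=10 -> fresh
Step 4: SEND seq=0 -> retransmit
Step 5: SEND seq=0 -> retransmit
Step 6: SEND seq=47 -> fresh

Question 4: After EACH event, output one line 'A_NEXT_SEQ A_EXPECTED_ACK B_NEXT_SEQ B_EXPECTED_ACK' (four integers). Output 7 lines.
0 7143 7143 0
0 7254 7254 0
10 7254 7254 0
47 7254 7254 0
47 7254 7254 47
47 7254 7254 47
134 7254 7254 134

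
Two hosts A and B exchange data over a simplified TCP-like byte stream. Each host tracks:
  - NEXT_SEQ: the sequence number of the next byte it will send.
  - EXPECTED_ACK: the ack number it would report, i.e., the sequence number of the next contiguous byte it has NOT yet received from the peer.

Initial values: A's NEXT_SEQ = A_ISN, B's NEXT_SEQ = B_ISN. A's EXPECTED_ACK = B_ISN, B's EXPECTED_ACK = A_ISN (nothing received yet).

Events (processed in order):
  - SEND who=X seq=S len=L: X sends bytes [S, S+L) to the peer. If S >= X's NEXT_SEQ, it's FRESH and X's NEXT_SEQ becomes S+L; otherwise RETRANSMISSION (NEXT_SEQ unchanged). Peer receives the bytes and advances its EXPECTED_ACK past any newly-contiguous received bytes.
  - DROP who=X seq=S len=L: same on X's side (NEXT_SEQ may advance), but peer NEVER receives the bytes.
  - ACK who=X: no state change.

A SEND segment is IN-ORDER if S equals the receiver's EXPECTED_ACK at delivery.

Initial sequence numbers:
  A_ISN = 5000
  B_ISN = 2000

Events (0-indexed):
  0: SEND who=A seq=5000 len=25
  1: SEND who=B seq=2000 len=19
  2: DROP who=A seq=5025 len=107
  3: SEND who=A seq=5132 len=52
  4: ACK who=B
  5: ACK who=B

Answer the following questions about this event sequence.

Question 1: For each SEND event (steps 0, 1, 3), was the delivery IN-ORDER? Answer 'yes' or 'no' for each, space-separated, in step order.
Step 0: SEND seq=5000 -> in-order
Step 1: SEND seq=2000 -> in-order
Step 3: SEND seq=5132 -> out-of-order

Answer: yes yes no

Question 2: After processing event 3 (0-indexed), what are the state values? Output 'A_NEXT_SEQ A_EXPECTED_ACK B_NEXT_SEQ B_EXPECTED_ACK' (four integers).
After event 0: A_seq=5025 A_ack=2000 B_seq=2000 B_ack=5025
After event 1: A_seq=5025 A_ack=2019 B_seq=2019 B_ack=5025
After event 2: A_seq=5132 A_ack=2019 B_seq=2019 B_ack=5025
After event 3: A_seq=5184 A_ack=2019 B_seq=2019 B_ack=5025

5184 2019 2019 5025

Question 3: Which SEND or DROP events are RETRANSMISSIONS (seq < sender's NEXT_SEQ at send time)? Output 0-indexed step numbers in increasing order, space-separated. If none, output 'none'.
Step 0: SEND seq=5000 -> fresh
Step 1: SEND seq=2000 -> fresh
Step 2: DROP seq=5025 -> fresh
Step 3: SEND seq=5132 -> fresh

Answer: none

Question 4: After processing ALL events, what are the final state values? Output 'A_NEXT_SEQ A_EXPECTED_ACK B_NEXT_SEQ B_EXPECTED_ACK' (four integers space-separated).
Answer: 5184 2019 2019 5025

Derivation:
After event 0: A_seq=5025 A_ack=2000 B_seq=2000 B_ack=5025
After event 1: A_seq=5025 A_ack=2019 B_seq=2019 B_ack=5025
After event 2: A_seq=5132 A_ack=2019 B_seq=2019 B_ack=5025
After event 3: A_seq=5184 A_ack=2019 B_seq=2019 B_ack=5025
After event 4: A_seq=5184 A_ack=2019 B_seq=2019 B_ack=5025
After event 5: A_seq=5184 A_ack=2019 B_seq=2019 B_ack=5025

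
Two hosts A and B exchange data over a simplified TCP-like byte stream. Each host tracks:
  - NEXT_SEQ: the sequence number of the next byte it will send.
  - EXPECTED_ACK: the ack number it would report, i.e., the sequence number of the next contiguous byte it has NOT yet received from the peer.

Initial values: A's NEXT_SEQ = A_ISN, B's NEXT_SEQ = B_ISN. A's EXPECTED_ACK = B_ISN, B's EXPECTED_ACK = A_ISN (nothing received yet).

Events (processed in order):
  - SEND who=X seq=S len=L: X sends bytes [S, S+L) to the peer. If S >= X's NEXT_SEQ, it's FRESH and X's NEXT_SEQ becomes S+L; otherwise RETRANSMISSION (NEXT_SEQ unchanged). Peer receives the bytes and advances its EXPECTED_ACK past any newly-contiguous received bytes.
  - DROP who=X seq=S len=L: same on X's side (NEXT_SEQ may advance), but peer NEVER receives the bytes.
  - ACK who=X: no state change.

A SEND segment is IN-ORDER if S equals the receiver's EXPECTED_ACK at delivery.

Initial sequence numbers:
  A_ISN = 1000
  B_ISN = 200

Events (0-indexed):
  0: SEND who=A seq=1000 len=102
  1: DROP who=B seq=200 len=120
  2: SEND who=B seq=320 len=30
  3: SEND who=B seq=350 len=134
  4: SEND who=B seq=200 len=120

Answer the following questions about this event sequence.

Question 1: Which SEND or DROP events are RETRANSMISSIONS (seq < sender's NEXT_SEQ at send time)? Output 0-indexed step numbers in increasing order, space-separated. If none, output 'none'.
Step 0: SEND seq=1000 -> fresh
Step 1: DROP seq=200 -> fresh
Step 2: SEND seq=320 -> fresh
Step 3: SEND seq=350 -> fresh
Step 4: SEND seq=200 -> retransmit

Answer: 4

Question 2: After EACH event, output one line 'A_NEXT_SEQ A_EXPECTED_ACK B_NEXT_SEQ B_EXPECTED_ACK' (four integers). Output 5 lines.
1102 200 200 1102
1102 200 320 1102
1102 200 350 1102
1102 200 484 1102
1102 484 484 1102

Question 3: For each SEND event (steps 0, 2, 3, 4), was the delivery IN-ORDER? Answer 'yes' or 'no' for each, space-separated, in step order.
Step 0: SEND seq=1000 -> in-order
Step 2: SEND seq=320 -> out-of-order
Step 3: SEND seq=350 -> out-of-order
Step 4: SEND seq=200 -> in-order

Answer: yes no no yes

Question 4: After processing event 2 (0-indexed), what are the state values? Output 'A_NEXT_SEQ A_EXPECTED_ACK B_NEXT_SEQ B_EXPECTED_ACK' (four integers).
After event 0: A_seq=1102 A_ack=200 B_seq=200 B_ack=1102
After event 1: A_seq=1102 A_ack=200 B_seq=320 B_ack=1102
After event 2: A_seq=1102 A_ack=200 B_seq=350 B_ack=1102

1102 200 350 1102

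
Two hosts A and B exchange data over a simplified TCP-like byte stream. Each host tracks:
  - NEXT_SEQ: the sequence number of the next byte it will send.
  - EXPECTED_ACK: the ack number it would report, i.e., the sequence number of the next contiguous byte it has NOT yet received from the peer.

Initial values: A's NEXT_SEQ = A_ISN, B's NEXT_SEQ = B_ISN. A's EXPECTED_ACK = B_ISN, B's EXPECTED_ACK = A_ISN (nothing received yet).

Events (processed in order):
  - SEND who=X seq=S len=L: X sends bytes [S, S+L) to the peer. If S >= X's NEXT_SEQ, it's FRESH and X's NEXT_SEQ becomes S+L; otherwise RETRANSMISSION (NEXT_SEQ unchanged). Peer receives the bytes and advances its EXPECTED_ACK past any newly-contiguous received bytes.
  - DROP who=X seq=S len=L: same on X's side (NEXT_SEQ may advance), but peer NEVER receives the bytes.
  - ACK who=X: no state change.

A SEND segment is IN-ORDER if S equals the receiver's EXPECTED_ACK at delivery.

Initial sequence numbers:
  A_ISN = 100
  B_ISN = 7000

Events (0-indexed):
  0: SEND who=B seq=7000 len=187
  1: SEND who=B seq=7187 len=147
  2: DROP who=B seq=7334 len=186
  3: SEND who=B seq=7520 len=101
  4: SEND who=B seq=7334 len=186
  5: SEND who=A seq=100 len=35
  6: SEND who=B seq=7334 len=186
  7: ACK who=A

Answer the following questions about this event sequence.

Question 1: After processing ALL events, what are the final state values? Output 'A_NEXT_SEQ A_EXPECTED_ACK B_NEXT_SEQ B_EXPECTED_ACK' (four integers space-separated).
After event 0: A_seq=100 A_ack=7187 B_seq=7187 B_ack=100
After event 1: A_seq=100 A_ack=7334 B_seq=7334 B_ack=100
After event 2: A_seq=100 A_ack=7334 B_seq=7520 B_ack=100
After event 3: A_seq=100 A_ack=7334 B_seq=7621 B_ack=100
After event 4: A_seq=100 A_ack=7621 B_seq=7621 B_ack=100
After event 5: A_seq=135 A_ack=7621 B_seq=7621 B_ack=135
After event 6: A_seq=135 A_ack=7621 B_seq=7621 B_ack=135
After event 7: A_seq=135 A_ack=7621 B_seq=7621 B_ack=135

Answer: 135 7621 7621 135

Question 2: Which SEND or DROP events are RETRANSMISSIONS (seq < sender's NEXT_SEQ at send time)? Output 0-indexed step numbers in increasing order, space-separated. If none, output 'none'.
Answer: 4 6

Derivation:
Step 0: SEND seq=7000 -> fresh
Step 1: SEND seq=7187 -> fresh
Step 2: DROP seq=7334 -> fresh
Step 3: SEND seq=7520 -> fresh
Step 4: SEND seq=7334 -> retransmit
Step 5: SEND seq=100 -> fresh
Step 6: SEND seq=7334 -> retransmit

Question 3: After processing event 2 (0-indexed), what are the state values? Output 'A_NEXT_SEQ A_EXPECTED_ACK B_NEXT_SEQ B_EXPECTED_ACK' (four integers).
After event 0: A_seq=100 A_ack=7187 B_seq=7187 B_ack=100
After event 1: A_seq=100 A_ack=7334 B_seq=7334 B_ack=100
After event 2: A_seq=100 A_ack=7334 B_seq=7520 B_ack=100

100 7334 7520 100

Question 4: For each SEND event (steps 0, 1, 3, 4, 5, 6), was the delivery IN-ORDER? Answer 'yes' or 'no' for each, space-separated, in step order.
Answer: yes yes no yes yes no

Derivation:
Step 0: SEND seq=7000 -> in-order
Step 1: SEND seq=7187 -> in-order
Step 3: SEND seq=7520 -> out-of-order
Step 4: SEND seq=7334 -> in-order
Step 5: SEND seq=100 -> in-order
Step 6: SEND seq=7334 -> out-of-order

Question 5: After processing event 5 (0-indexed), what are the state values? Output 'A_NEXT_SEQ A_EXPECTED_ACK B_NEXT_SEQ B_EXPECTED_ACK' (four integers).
After event 0: A_seq=100 A_ack=7187 B_seq=7187 B_ack=100
After event 1: A_seq=100 A_ack=7334 B_seq=7334 B_ack=100
After event 2: A_seq=100 A_ack=7334 B_seq=7520 B_ack=100
After event 3: A_seq=100 A_ack=7334 B_seq=7621 B_ack=100
After event 4: A_seq=100 A_ack=7621 B_seq=7621 B_ack=100
After event 5: A_seq=135 A_ack=7621 B_seq=7621 B_ack=135

135 7621 7621 135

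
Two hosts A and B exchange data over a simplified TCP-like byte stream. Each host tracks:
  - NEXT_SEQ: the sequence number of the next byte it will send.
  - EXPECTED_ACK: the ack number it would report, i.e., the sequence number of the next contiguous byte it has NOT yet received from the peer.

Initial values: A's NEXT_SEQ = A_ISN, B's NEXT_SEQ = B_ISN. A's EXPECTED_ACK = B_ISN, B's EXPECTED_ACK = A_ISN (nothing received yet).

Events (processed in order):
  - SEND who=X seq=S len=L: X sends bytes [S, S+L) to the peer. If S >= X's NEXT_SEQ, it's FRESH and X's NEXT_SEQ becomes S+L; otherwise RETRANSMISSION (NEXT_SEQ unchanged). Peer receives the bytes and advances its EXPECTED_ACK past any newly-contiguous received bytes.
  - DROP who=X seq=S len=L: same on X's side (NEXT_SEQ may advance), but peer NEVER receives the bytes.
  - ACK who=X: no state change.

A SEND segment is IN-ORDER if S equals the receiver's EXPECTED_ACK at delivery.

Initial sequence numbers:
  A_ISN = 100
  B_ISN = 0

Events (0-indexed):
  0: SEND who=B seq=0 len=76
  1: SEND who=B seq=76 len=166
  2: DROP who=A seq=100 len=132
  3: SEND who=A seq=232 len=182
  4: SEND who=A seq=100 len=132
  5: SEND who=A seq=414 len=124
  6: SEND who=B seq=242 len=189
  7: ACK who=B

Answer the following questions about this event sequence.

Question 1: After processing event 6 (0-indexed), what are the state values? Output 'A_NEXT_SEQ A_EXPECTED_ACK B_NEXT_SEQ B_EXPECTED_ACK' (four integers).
After event 0: A_seq=100 A_ack=76 B_seq=76 B_ack=100
After event 1: A_seq=100 A_ack=242 B_seq=242 B_ack=100
After event 2: A_seq=232 A_ack=242 B_seq=242 B_ack=100
After event 3: A_seq=414 A_ack=242 B_seq=242 B_ack=100
After event 4: A_seq=414 A_ack=242 B_seq=242 B_ack=414
After event 5: A_seq=538 A_ack=242 B_seq=242 B_ack=538
After event 6: A_seq=538 A_ack=431 B_seq=431 B_ack=538

538 431 431 538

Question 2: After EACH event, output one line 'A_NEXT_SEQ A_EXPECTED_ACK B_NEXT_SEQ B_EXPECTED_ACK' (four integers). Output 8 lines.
100 76 76 100
100 242 242 100
232 242 242 100
414 242 242 100
414 242 242 414
538 242 242 538
538 431 431 538
538 431 431 538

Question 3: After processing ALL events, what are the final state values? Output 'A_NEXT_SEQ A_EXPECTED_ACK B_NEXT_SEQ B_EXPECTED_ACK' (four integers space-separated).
After event 0: A_seq=100 A_ack=76 B_seq=76 B_ack=100
After event 1: A_seq=100 A_ack=242 B_seq=242 B_ack=100
After event 2: A_seq=232 A_ack=242 B_seq=242 B_ack=100
After event 3: A_seq=414 A_ack=242 B_seq=242 B_ack=100
After event 4: A_seq=414 A_ack=242 B_seq=242 B_ack=414
After event 5: A_seq=538 A_ack=242 B_seq=242 B_ack=538
After event 6: A_seq=538 A_ack=431 B_seq=431 B_ack=538
After event 7: A_seq=538 A_ack=431 B_seq=431 B_ack=538

Answer: 538 431 431 538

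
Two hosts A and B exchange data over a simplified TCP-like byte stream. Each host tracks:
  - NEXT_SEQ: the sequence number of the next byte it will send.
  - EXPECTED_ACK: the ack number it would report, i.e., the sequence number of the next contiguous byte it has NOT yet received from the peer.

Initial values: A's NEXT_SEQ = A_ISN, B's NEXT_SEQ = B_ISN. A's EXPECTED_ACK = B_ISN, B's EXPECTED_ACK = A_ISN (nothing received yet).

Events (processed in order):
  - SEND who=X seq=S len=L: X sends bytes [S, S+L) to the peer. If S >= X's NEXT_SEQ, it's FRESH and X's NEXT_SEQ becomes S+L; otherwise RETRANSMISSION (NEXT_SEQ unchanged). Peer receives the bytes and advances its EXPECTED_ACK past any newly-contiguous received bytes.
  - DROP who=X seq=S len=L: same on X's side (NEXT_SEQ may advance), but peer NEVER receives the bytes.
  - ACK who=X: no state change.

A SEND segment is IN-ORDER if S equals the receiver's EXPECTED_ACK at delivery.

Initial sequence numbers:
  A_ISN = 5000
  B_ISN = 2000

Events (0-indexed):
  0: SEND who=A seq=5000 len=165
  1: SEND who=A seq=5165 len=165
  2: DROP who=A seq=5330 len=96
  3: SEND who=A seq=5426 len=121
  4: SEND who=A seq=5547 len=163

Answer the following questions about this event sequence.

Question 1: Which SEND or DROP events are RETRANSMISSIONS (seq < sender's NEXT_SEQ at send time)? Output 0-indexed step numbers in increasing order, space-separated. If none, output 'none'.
Answer: none

Derivation:
Step 0: SEND seq=5000 -> fresh
Step 1: SEND seq=5165 -> fresh
Step 2: DROP seq=5330 -> fresh
Step 3: SEND seq=5426 -> fresh
Step 4: SEND seq=5547 -> fresh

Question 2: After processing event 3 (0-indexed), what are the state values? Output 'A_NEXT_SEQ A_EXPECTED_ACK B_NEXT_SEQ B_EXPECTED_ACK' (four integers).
After event 0: A_seq=5165 A_ack=2000 B_seq=2000 B_ack=5165
After event 1: A_seq=5330 A_ack=2000 B_seq=2000 B_ack=5330
After event 2: A_seq=5426 A_ack=2000 B_seq=2000 B_ack=5330
After event 3: A_seq=5547 A_ack=2000 B_seq=2000 B_ack=5330

5547 2000 2000 5330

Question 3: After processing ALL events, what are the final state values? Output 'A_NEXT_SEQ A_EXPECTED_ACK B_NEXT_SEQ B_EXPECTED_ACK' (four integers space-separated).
After event 0: A_seq=5165 A_ack=2000 B_seq=2000 B_ack=5165
After event 1: A_seq=5330 A_ack=2000 B_seq=2000 B_ack=5330
After event 2: A_seq=5426 A_ack=2000 B_seq=2000 B_ack=5330
After event 3: A_seq=5547 A_ack=2000 B_seq=2000 B_ack=5330
After event 4: A_seq=5710 A_ack=2000 B_seq=2000 B_ack=5330

Answer: 5710 2000 2000 5330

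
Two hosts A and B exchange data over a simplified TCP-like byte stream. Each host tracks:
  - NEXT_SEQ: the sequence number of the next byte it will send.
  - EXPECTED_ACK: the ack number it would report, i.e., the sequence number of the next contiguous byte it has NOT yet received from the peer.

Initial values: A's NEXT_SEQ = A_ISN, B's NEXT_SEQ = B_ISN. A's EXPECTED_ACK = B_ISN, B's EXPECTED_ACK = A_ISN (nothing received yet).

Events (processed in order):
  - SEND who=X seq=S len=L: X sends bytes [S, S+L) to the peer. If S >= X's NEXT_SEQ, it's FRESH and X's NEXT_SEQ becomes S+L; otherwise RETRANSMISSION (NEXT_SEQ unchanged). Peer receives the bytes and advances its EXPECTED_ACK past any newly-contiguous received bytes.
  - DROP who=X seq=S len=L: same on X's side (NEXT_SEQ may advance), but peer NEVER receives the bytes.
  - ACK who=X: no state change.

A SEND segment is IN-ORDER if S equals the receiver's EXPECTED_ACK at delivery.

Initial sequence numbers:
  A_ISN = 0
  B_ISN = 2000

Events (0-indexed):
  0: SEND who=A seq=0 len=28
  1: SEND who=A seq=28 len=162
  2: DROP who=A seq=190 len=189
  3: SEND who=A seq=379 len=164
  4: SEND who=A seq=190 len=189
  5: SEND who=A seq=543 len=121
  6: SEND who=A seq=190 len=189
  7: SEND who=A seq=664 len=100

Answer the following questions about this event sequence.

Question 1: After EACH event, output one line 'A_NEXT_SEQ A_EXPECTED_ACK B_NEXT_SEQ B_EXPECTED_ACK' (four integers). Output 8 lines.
28 2000 2000 28
190 2000 2000 190
379 2000 2000 190
543 2000 2000 190
543 2000 2000 543
664 2000 2000 664
664 2000 2000 664
764 2000 2000 764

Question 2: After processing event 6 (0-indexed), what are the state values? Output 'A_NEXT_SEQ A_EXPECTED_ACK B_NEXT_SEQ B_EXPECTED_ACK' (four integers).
After event 0: A_seq=28 A_ack=2000 B_seq=2000 B_ack=28
After event 1: A_seq=190 A_ack=2000 B_seq=2000 B_ack=190
After event 2: A_seq=379 A_ack=2000 B_seq=2000 B_ack=190
After event 3: A_seq=543 A_ack=2000 B_seq=2000 B_ack=190
After event 4: A_seq=543 A_ack=2000 B_seq=2000 B_ack=543
After event 5: A_seq=664 A_ack=2000 B_seq=2000 B_ack=664
After event 6: A_seq=664 A_ack=2000 B_seq=2000 B_ack=664

664 2000 2000 664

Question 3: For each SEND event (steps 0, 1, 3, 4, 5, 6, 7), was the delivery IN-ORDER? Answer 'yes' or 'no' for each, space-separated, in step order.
Step 0: SEND seq=0 -> in-order
Step 1: SEND seq=28 -> in-order
Step 3: SEND seq=379 -> out-of-order
Step 4: SEND seq=190 -> in-order
Step 5: SEND seq=543 -> in-order
Step 6: SEND seq=190 -> out-of-order
Step 7: SEND seq=664 -> in-order

Answer: yes yes no yes yes no yes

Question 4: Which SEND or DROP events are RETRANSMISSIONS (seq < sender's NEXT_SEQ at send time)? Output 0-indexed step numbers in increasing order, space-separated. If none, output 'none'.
Answer: 4 6

Derivation:
Step 0: SEND seq=0 -> fresh
Step 1: SEND seq=28 -> fresh
Step 2: DROP seq=190 -> fresh
Step 3: SEND seq=379 -> fresh
Step 4: SEND seq=190 -> retransmit
Step 5: SEND seq=543 -> fresh
Step 6: SEND seq=190 -> retransmit
Step 7: SEND seq=664 -> fresh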